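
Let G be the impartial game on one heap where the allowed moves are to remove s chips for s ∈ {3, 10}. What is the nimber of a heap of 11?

1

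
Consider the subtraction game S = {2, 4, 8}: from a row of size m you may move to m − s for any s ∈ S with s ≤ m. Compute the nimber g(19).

Compute g(0), g(1), … for moves {2, 4, 8}:
k:     0  1  2  3  4  5  6  7  8  9 10 11 12 13 14 15 16 17 18 19
g(k):  0  0  1  1  2  2  0  0  1  1  2  2  0  0  1  1  2  2  0  0
So g(19) = 0.

0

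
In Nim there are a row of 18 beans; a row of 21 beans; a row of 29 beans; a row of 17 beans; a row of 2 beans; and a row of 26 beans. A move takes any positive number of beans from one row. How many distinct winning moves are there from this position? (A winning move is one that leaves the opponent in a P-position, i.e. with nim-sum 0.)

5

Nim-sum: 18 XOR 21 XOR 29 XOR 17 XOR 2 XOR 26 = 19.
The overall nim-sum is X = 19. A row of size p has a winning move iff p XOR X < p (reduce it to p XOR X).
  18: 18 XOR 19 = 1 < 18 — winning move (to 1).
  21: 21 XOR 19 = 6 < 21 — winning move (to 6).
  29: 29 XOR 19 = 14 < 29 — winning move (to 14).
  17: 17 XOR 19 = 2 < 17 — winning move (to 2).
  2: 2 XOR 19 = 17 ≥ 2 — no move.
  26: 26 XOR 19 = 9 < 26 — winning move (to 9).
That gives 5 winning moves.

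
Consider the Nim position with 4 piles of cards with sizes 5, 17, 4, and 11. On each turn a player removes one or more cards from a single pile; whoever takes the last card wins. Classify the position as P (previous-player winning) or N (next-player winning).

Bitwise XOR of the heap sizes:
  00101  (5)
  10001  (17)
  00100  (4)
  01011  (11)
  -----
  11011  (27)
The nim-sum is 27 ≠ 0, so this is an N-position: the player to move can win.

N-position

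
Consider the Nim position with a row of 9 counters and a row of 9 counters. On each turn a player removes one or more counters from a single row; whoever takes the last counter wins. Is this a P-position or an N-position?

P-position

In binary:
  1001  (9)
  1001  (9)
  ----
  0000  (0)
The nim-sum is 0, so this is a P-position: the player to move is in a losing position under optimal play.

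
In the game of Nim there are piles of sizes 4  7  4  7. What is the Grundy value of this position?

0

Write each in binary and XOR column by column:
  100  (4)
  111  (7)
  100  (4)
  111  (7)
  ---
  000  (0)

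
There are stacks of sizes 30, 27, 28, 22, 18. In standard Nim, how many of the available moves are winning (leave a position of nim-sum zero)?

In binary:
  11110  (30)
  11011  (27)
  11100  (28)
  10110  (22)
  10010  (18)
  -----
  11101  (29)
The overall nim-sum is X = 29. A stack of size p has a winning move iff p XOR X < p (reduce it to p XOR X).
  30: 30 XOR 29 = 3 < 30 — winning move (to 3).
  27: 27 XOR 29 = 6 < 27 — winning move (to 6).
  28: 28 XOR 29 = 1 < 28 — winning move (to 1).
  22: 22 XOR 29 = 11 < 22 — winning move (to 11).
  18: 18 XOR 29 = 15 < 18 — winning move (to 15).
That gives 5 winning moves.

5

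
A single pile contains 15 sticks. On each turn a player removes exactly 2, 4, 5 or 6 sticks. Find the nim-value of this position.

Build the Grundy sequence with g(k) = mex{g(k−s) : s ∈ {2, 4, 5, 6}, s ≤ k}:
k:     0  1  2  3  4  5  6  7  8  9 10 11 12 13 14 15
g(k):  0  0  1  1  2  2  3  3  0  0  1  1  2  2  3  3
So g(15) = 3.

3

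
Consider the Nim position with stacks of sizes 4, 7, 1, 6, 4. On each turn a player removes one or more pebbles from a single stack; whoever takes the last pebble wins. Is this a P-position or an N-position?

P-position

Compute the nim-sum pairwise:
4 ⊕ 7 = 3
3 ⊕ 1 = 2
2 ⊕ 6 = 4
4 ⊕ 4 = 0
The nim-sum is 0, so this is a P-position: the player to move is in a losing position under optimal play.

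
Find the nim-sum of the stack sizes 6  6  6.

6

Nim-sum: 6 ⊕ 6 ⊕ 6 = 6.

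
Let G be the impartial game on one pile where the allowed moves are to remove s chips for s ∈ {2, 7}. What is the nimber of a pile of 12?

Build the Grundy sequence with g(k) = mex{g(k−s) : s ∈ {2, 7}, s ≤ k}:
g(0) = mex{} = 0
g(1) = mex{} = 0
g(2) = mex{0} = 1
g(3) = mex{0} = 1
g(4) = mex{1} = 0
g(5) = mex{1} = 0
g(6) = mex{0} = 1
g(7) = mex{0} = 1
g(8) = mex{0,1} = 2
g(9) = mex{1} = 0
g(10) = mex{1,2} = 0
g(11) = mex{0} = 1
g(12) = mex{0} = 1
So g(12) = 1.

1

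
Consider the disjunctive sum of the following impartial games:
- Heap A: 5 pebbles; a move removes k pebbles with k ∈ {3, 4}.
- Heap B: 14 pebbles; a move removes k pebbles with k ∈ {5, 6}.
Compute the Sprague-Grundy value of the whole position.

For heap A, compute g(0), g(1), … with moves {3, 4}:
k:     0  1  2  3  4  5
g(k):  0  0  0  1  1  1
So g(5) = 1.
For heap B, compute g(0), g(1), … with moves {5, 6}:
g(0) = mex{} = 0
g(1) = mex{} = 0
g(2) = mex{} = 0
g(3) = mex{} = 0
g(4) = mex{} = 0
g(5) = mex{0} = 1
g(6) = mex{0} = 1
g(7) = mex{0} = 1
g(8) = mex{0} = 1
g(9) = mex{0} = 1
g(10) = mex{0,1} = 2
g(11) = mex{1} = 0
g(12) = mex{1} = 0
g(13) = mex{1} = 0
g(14) = mex{1} = 0
So g(14) = 0.
By the Sprague-Grundy theorem, the Grundy value of a sum of independent games is the XOR of the component values.
Combined value = 1 ⊕ 0 = 1.

1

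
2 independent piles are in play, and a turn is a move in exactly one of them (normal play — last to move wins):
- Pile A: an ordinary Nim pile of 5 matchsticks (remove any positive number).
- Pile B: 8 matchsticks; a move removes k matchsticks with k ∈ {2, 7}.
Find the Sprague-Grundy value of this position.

7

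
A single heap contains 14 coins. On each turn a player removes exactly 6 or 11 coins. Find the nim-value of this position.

Compute g(0), g(1), … for moves {6, 11}:
g(0) = mex{} = 0
g(1) = mex{} = 0
g(2) = mex{} = 0
g(3) = mex{} = 0
g(4) = mex{} = 0
g(5) = mex{} = 0
g(6) = mex{0} = 1
g(7) = mex{0} = 1
g(8) = mex{0} = 1
g(9) = mex{0} = 1
g(10) = mex{0} = 1
g(11) = mex{0} = 1
g(12) = mex{0,1} = 2
g(13) = mex{0,1} = 2
g(14) = mex{0,1} = 2
So g(14) = 2.

2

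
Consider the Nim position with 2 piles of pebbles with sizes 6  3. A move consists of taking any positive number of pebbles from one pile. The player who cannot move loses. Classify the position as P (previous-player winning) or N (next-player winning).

Nim-sum: 6 XOR 3 = 5.
The nim-sum is 5 ≠ 0, so this is an N-position: the player to move can win.

N-position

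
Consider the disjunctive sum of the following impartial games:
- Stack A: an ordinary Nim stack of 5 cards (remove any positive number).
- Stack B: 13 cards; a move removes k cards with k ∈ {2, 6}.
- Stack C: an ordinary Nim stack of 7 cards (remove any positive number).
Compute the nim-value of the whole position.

2

Stack A is a plain Nim stack of size 5, so its Grundy value is 5.
Grundy values for stack B (subtraction set {2, 6}):
g(0) = mex{} = 0
g(1) = mex{} = 0
g(2) = mex{0} = 1
g(3) = mex{0} = 1
g(4) = mex{1} = 0
g(5) = mex{1} = 0
g(6) = mex{0} = 1
g(7) = mex{0} = 1
g(8) = mex{1} = 0
g(9) = mex{1} = 0
g(10) = mex{0} = 1
g(11) = mex{0} = 1
g(12) = mex{1} = 0
g(13) = mex{1} = 0
So g(13) = 0.
Stack C is a plain Nim stack of size 7, so its Grundy value is 7.
The value of a disjunctive sum is the nim-sum of the parts.
Combined value = 5 XOR 0 XOR 7 = 2.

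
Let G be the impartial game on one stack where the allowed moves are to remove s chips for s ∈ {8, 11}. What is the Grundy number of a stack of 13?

Build the Grundy sequence with g(k) = mex{g(k−s) : s ∈ {8, 11}, s ≤ k}:
g(0) = mex{} = 0
g(1) = mex{} = 0
g(2) = mex{} = 0
g(3) = mex{} = 0
g(4) = mex{} = 0
g(5) = mex{} = 0
g(6) = mex{} = 0
g(7) = mex{} = 0
g(8) = mex{0} = 1
g(9) = mex{0} = 1
g(10) = mex{0} = 1
g(11) = mex{0} = 1
g(12) = mex{0} = 1
g(13) = mex{0} = 1
So g(13) = 1.

1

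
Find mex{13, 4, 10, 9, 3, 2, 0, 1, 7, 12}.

5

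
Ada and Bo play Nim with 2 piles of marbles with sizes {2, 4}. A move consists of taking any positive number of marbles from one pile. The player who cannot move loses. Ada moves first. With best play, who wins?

Nim-sum: 2 ^ 4 = 6.
The nim-sum is 6 ≠ 0, so this is an N-position: the player to move can win; Ada has a winning move.

Ada wins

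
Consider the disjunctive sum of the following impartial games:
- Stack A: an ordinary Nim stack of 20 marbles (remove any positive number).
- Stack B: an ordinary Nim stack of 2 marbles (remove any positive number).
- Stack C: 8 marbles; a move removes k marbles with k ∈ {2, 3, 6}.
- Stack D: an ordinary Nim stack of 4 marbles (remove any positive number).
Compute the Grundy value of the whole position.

Stack A is a plain Nim stack of size 20, so its Grundy value is 20.
Stack B is a plain Nim stack of size 2, so its Grundy value is 2.
Grundy values for stack C (subtraction set {2, 3, 6}):
k:     0  1  2  3  4  5  6  7  8
g(k):  0  0  1  1  2  0  3  1  2
So g(8) = 2.
Stack D is a plain Nim stack of size 4, so its Grundy value is 4.
The value of a disjunctive sum is the nim-sum of the parts.
Combined value = 20 XOR 2 XOR 2 XOR 4 = 16.

16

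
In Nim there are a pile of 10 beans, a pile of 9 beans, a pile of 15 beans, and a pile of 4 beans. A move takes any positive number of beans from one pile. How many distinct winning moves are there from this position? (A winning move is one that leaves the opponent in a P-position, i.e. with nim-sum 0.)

3

Nim-sum: 10 ^ 9 ^ 15 ^ 4 = 8.
The overall nim-sum is X = 8. A pile of size p has a winning move iff p XOR X < p (reduce it to p XOR X).
  10: 10 XOR 8 = 2 < 10 — winning move (to 2).
  9: 9 XOR 8 = 1 < 9 — winning move (to 1).
  15: 15 XOR 8 = 7 < 15 — winning move (to 7).
  4: 4 XOR 8 = 12 ≥ 4 — no move.
That gives 3 winning moves.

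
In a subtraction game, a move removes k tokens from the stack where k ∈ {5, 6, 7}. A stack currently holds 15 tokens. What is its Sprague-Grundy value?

0

Compute g(0), g(1), … for moves {5, 6, 7}:
k:     0  1  2  3  4  5  6  7  8  9 10 11 12 13 14 15
g(k):  0  0  0  0  0  1  1  1  1  1  2  2  0  0  0  0
So g(15) = 0.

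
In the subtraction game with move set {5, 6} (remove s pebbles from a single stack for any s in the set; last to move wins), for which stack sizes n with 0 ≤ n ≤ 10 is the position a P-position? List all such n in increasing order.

0, 1, 2, 3, 4

Grundy values for subtraction set {5, 6}:
k:     0  1  2  3  4  5  6  7  8  9 10
g(k):  0  0  0  0  0  1  1  1  1  1  2
The P-positions (g = 0) in 0..10 are 0, 1, 2, 3, 4.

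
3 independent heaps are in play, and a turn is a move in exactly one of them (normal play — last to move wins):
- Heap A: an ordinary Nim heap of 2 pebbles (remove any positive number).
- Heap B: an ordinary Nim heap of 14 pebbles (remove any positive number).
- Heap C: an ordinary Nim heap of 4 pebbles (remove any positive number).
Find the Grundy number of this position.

8

Heap A is a plain Nim heap of size 2, so its Grundy value is 2.
Heap B is a plain Nim heap of size 14, so its Grundy value is 14.
Heap C is a plain Nim heap of size 4, so its Grundy value is 4.
By the Sprague-Grundy theorem, the Grundy value of a sum of independent games is the XOR of the component values.
Combined value = 2 XOR 14 XOR 4 = 8.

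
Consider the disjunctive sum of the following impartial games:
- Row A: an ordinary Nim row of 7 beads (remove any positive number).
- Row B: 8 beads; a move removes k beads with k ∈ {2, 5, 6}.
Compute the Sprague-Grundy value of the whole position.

7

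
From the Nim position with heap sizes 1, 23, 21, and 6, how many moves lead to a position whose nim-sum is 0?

Nim-sum: 1 ⊕ 23 ⊕ 21 ⊕ 6 = 5.
The overall nim-sum is X = 5. A heap of size p has a winning move iff p XOR X < p (reduce it to p XOR X).
  1: 1 XOR 5 = 4 ≥ 1 — no move.
  23: 23 XOR 5 = 18 < 23 — winning move (to 18).
  21: 21 XOR 5 = 16 < 21 — winning move (to 16).
  6: 6 XOR 5 = 3 < 6 — winning move (to 3).
That gives 3 winning moves.

3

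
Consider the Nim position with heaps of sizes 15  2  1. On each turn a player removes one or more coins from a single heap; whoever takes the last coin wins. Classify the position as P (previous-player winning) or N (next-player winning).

Nim-sum: 15 XOR 2 XOR 1 = 12.
The nim-sum is 12 ≠ 0, so this is an N-position: the player to move can win.

N-position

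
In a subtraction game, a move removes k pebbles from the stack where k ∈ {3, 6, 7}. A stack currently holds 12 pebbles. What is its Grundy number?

0

Grundy values for subtraction set {3, 6, 7}:
k:     0  1  2  3  4  5  6  7  8  9 10 11 12
g(k):  0  0  0  1  1  1  2  2  2  3  0  0  0
So g(12) = 0.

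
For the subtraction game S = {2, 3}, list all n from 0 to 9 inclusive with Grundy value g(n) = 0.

Compute g(0), g(1), … for moves {2, 3}:
g(0) = mex{} = 0
g(1) = mex{} = 0
g(2) = mex{0} = 1
g(3) = mex{0} = 1
g(4) = mex{0,1} = 2
g(5) = mex{1} = 0
g(6) = mex{1,2} = 0
g(7) = mex{0,2} = 1
g(8) = mex{0} = 1
g(9) = mex{0,1} = 2
The P-positions (g = 0) in 0..9 are 0, 1, 5, 6.

0, 1, 5, 6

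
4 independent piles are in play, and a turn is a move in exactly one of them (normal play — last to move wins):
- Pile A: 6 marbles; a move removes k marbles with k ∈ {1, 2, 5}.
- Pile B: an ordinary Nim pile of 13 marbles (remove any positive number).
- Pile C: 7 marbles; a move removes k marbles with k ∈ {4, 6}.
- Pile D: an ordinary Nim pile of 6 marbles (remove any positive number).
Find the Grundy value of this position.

Grundy values for pile A (subtraction set {1, 2, 5}):
k:     0  1  2  3  4  5  6
g(k):  0  1  2  0  1  2  0
So g(6) = 0.
Pile B is a plain Nim pile of size 13, so its Grundy value is 13.
Build the Grundy sequence for pile C with g(k) = mex{g(k−s) : s ∈ {4, 6}, s ≤ k}:
g(0) = mex{} = 0
g(1) = mex{} = 0
g(2) = mex{} = 0
g(3) = mex{} = 0
g(4) = mex{0} = 1
g(5) = mex{0} = 1
g(6) = mex{0} = 1
g(7) = mex{0} = 1
So g(7) = 1.
Pile D is a plain Nim pile of size 6, so its Grundy value is 6.
By the Sprague-Grundy theorem, the Grundy value of a sum of independent games is the XOR of the component values.
Combined value = 0 XOR 13 XOR 1 XOR 6 = 10.

10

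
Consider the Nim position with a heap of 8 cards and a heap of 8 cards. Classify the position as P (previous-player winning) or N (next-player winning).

Nim-sum: 8 ⊕ 8 = 0.
The nim-sum is 0, so this is a P-position: the player to move is in a losing position under optimal play.

P-position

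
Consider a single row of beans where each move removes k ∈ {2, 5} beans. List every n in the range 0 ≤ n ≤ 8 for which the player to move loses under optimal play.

0, 1, 4, 7, 8

Grundy values for subtraction set {2, 5}:
k:     0  1  2  3  4  5  6  7  8
g(k):  0  0  1  1  0  2  1  0  0
The P-positions (g = 0) in 0..8 are 0, 1, 4, 7, 8.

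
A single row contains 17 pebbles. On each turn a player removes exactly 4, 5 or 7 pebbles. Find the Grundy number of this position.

Grundy values for subtraction set {4, 5, 7}:
k:     0  1  2  3  4  5  6  7  8  9 10 11 12 13 14 15 16 17
g(k):  0  0  0  0  1  1  1  1  2  2  2  0  0  0  0  1  1  1
So g(17) = 1.

1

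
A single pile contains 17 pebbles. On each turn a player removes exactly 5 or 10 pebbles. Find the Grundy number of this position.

0

Compute g(0), g(1), … for moves {5, 10}:
k:     0  1  2  3  4  5  6  7  8  9 10 11 12 13 14 15 16 17
g(k):  0  0  0  0  0  1  1  1  1  1  2  2  2  2  2  0  0  0
So g(17) = 0.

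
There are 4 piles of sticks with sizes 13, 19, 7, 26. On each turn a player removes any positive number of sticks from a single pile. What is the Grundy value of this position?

3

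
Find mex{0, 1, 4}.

2

The values 0, 1 are all present; 2 is the first non-negative integer missing from the set.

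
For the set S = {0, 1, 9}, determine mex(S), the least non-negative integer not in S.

The values 0, 1 are all present; 2 is the first non-negative integer missing from the set.

2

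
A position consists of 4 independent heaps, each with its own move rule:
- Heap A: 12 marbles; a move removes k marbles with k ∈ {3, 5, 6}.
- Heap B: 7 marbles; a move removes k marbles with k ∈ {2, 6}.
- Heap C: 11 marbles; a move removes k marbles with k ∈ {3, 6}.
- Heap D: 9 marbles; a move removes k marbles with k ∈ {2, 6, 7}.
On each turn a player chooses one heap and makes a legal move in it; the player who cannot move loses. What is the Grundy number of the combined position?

0

For heap A, compute g(0), g(1), … with moves {3, 5, 6}:
k:     0  1  2  3  4  5  6  7  8  9 10 11 12
g(k):  0  0  0  1  1  1  2  2  2  0  0  0  1
So g(12) = 1.
For heap B, compute g(0), g(1), … with moves {2, 6}:
g(0) = mex{} = 0
g(1) = mex{} = 0
g(2) = mex{0} = 1
g(3) = mex{0} = 1
g(4) = mex{1} = 0
g(5) = mex{1} = 0
g(6) = mex{0} = 1
g(7) = mex{0} = 1
So g(7) = 1.
For heap C, compute g(0), g(1), … with moves {3, 6}:
k:     0  1  2  3  4  5  6  7  8  9 10 11
g(k):  0  0  0  1  1  1  2  2  2  0  0  0
So g(11) = 0.
Grundy values for heap D (subtraction set {2, 6, 7}):
k:     0  1  2  3  4  5  6  7  8  9
g(k):  0  0  1  1  0  0  1  1  2  0
So g(9) = 0.
By the Sprague-Grundy theorem, the Grundy value of a sum of independent games is the XOR of the component values.
Combined value = 1 ⊕ 1 ⊕ 0 ⊕ 0 = 0.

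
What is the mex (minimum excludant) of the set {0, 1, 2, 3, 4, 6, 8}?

5

The values 0, 1, 2, 3, 4 are all present; 5 is the first non-negative integer missing from the set.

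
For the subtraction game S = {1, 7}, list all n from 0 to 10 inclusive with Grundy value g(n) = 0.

0, 2, 4, 6, 8, 10

Build the Grundy sequence with g(k) = mex{g(k−s) : s ∈ {1, 7}, s ≤ k}:
k:     0  1  2  3  4  5  6  7  8  9 10
g(k):  0  1  0  1  0  1  0  1  0  1  0
The P-positions (g = 0) in 0..10 are 0, 2, 4, 6, 8, 10.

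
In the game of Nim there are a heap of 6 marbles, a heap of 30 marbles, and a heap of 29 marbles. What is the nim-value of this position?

5

Compute the nim-sum pairwise:
6 ⊕ 30 = 24
24 ⊕ 29 = 5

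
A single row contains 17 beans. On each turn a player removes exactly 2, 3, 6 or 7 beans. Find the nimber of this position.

2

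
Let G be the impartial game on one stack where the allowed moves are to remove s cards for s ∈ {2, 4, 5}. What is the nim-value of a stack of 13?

3

Build the Grundy sequence with g(k) = mex{g(k−s) : s ∈ {2, 4, 5}, s ≤ k}:
g(0) = mex{} = 0
g(1) = mex{} = 0
g(2) = mex{0} = 1
g(3) = mex{0} = 1
g(4) = mex{0,1} = 2
g(5) = mex{0,1} = 2
g(6) = mex{0,1,2} = 3
g(7) = mex{1,2} = 0
g(8) = mex{1,2,3} = 0
g(9) = mex{0,2} = 1
g(10) = mex{0,2,3} = 1
g(11) = mex{0,1,3} = 2
g(12) = mex{0,1} = 2
g(13) = mex{0,1,2} = 3
So g(13) = 3.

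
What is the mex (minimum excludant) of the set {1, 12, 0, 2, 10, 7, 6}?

The values 0, 1, 2 are all present; 3 is the first non-negative integer missing from the set.

3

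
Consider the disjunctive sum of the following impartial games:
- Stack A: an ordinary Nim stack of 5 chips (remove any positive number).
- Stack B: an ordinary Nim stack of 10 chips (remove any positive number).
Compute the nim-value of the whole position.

Stack A is a plain Nim stack of size 5, so its Grundy value is 5.
Stack B is a plain Nim stack of size 10, so its Grundy value is 10.
The value of a disjunctive sum is the nim-sum of the parts.
Combined value = 5 ⊕ 10 = 15.

15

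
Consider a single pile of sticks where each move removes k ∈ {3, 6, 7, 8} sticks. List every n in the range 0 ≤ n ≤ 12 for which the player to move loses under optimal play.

Compute g(0), g(1), … for moves {3, 6, 7, 8}:
g(0) = mex{} = 0
g(1) = mex{} = 0
g(2) = mex{} = 0
g(3) = mex{0} = 1
g(4) = mex{0} = 1
g(5) = mex{0} = 1
g(6) = mex{0,1} = 2
g(7) = mex{0,1} = 2
g(8) = mex{0,1} = 2
g(9) = mex{0,1,2} = 3
g(10) = mex{0,1,2} = 3
g(11) = mex{1,2} = 0
g(12) = mex{1,2,3} = 0
The P-positions (g = 0) in 0..12 are 0, 1, 2, 11, 12.

0, 1, 2, 11, 12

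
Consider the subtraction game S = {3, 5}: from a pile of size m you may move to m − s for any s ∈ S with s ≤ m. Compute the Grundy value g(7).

2

Build the Grundy sequence with g(k) = mex{g(k−s) : s ∈ {3, 5}, s ≤ k}:
k:     0  1  2  3  4  5  6  7
g(k):  0  0  0  1  1  1  2  2
So g(7) = 2.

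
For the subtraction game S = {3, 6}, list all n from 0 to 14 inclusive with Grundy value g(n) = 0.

Build the Grundy sequence with g(k) = mex{g(k−s) : s ∈ {3, 6}, s ≤ k}:
g(0) = mex{} = 0
g(1) = mex{} = 0
g(2) = mex{} = 0
g(3) = mex{0} = 1
g(4) = mex{0} = 1
g(5) = mex{0} = 1
g(6) = mex{0,1} = 2
g(7) = mex{0,1} = 2
g(8) = mex{0,1} = 2
g(9) = mex{1,2} = 0
g(10) = mex{1,2} = 0
g(11) = mex{1,2} = 0
g(12) = mex{0,2} = 1
g(13) = mex{0,2} = 1
g(14) = mex{0,2} = 1
The P-positions (g = 0) in 0..14 are 0, 1, 2, 9, 10, 11.

0, 1, 2, 9, 10, 11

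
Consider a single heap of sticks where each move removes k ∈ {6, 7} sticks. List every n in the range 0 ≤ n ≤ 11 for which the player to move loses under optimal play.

0, 1, 2, 3, 4, 5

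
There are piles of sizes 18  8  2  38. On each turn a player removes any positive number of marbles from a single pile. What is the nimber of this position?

62

Nim-sum: 18 ⊕ 8 ⊕ 2 ⊕ 38 = 62.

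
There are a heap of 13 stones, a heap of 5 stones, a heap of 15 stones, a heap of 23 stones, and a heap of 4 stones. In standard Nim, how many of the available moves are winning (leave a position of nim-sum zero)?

1

Nim-sum: 13 XOR 5 XOR 15 XOR 23 XOR 4 = 20.
The overall nim-sum is X = 20. A heap of size p has a winning move iff p XOR X < p (reduce it to p XOR X).
  13: 13 XOR 20 = 25 ≥ 13 — no move.
  5: 5 XOR 20 = 17 ≥ 5 — no move.
  15: 15 XOR 20 = 27 ≥ 15 — no move.
  23: 23 XOR 20 = 3 < 23 — winning move (to 3).
  4: 4 XOR 20 = 16 ≥ 4 — no move.
That gives 1 winning move.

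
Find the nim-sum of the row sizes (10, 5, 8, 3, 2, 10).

12

Compute the nim-sum pairwise:
10 ^ 5 = 15
15 ^ 8 = 7
7 ^ 3 = 4
4 ^ 2 = 6
6 ^ 10 = 12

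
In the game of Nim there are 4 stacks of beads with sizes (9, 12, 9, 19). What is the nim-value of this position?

Nim-sum: 9 ^ 12 ^ 9 ^ 19 = 31.

31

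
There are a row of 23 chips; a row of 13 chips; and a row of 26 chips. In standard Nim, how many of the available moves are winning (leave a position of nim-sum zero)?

Nim-sum: 23 ⊕ 13 ⊕ 26 = 0.
The nim-sum is already 0, so every move leaves a nonzero nim-sum — there are no winning moves.

0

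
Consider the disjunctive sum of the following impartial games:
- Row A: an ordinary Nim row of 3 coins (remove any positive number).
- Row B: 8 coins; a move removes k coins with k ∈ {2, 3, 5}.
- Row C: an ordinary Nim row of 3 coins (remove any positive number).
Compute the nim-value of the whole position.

0

Row A is a plain Nim row of size 3, so its Grundy value is 3.
Grundy values for row B (subtraction set {2, 3, 5}):
g(0) = mex{} = 0
g(1) = mex{} = 0
g(2) = mex{0} = 1
g(3) = mex{0} = 1
g(4) = mex{0,1} = 2
g(5) = mex{0,1} = 2
g(6) = mex{0,1,2} = 3
g(7) = mex{1,2} = 0
g(8) = mex{1,2,3} = 0
So g(8) = 0.
Row C is a plain Nim row of size 3, so its Grundy value is 3.
By the Sprague-Grundy theorem, the Grundy value of a sum of independent games is the XOR of the component values.
Combined value = 3 ⊕ 0 ⊕ 3 = 0.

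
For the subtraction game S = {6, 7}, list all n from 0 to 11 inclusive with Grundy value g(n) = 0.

0, 1, 2, 3, 4, 5

Grundy values for subtraction set {6, 7}:
k:     0  1  2  3  4  5  6  7  8  9 10 11
g(k):  0  0  0  0  0  0  1  1  1  1  1  1
The P-positions (g = 0) in 0..11 are 0, 1, 2, 3, 4, 5.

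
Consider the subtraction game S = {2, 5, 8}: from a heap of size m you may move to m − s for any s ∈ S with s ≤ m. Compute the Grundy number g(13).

Build the Grundy sequence with g(k) = mex{g(k−s) : s ∈ {2, 5, 8}, s ≤ k}:
k:     0  1  2  3  4  5  6  7  8  9 10 11 12 13
g(k):  0  0  1  1  0  2  1  0  2  1  0  0  1  1
So g(13) = 1.

1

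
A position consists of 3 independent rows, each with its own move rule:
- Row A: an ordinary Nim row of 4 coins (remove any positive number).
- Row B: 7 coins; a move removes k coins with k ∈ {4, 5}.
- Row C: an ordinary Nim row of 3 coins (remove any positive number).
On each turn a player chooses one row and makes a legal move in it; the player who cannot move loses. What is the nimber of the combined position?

6

Row A is a plain Nim row of size 4, so its Grundy value is 4.
Grundy values for row B (subtraction set {4, 5}):
k:     0  1  2  3  4  5  6  7
g(k):  0  0  0  0  1  1  1  1
So g(7) = 1.
Row C is a plain Nim row of size 3, so its Grundy value is 3.
The value of a disjunctive sum is the nim-sum of the parts.
Combined value = 4 XOR 1 XOR 3 = 6.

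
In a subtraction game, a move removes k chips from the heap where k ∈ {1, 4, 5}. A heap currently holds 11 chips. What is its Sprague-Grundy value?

Compute g(0), g(1), … for moves {1, 4, 5}:
k:     0  1  2  3  4  5  6  7  8  9 10 11
g(k):  0  1  0  1  2  3  2  3  0  1  0  1
So g(11) = 1.

1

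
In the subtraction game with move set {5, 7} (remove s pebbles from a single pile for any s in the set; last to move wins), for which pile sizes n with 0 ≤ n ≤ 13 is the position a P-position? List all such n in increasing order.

0, 1, 2, 3, 4, 12, 13

Grundy values for subtraction set {5, 7}:
k:     0  1  2  3  4  5  6  7  8  9 10 11 12 13
g(k):  0  0  0  0  0  1  1  1  1  1  2  2  0  0
The P-positions (g = 0) in 0..13 are 0, 1, 2, 3, 4, 12, 13.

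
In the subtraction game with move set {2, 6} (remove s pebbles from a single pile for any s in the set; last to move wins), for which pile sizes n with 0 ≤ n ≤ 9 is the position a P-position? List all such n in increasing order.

Grundy values for subtraction set {2, 6}:
k:     0  1  2  3  4  5  6  7  8  9
g(k):  0  0  1  1  0  0  1  1  0  0
The P-positions (g = 0) in 0..9 are 0, 1, 4, 5, 8, 9.

0, 1, 4, 5, 8, 9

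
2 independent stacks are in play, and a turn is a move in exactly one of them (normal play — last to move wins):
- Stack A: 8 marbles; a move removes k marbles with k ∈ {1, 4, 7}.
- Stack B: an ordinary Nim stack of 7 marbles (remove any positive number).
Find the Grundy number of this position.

7

Grundy values for stack A (subtraction set {1, 4, 7}):
g(0) = mex{} = 0
g(1) = mex{0} = 1
g(2) = mex{1} = 0
g(3) = mex{0} = 1
g(4) = mex{0,1} = 2
g(5) = mex{1,2} = 0
g(6) = mex{0} = 1
g(7) = mex{0,1} = 2
g(8) = mex{1,2} = 0
So g(8) = 0.
Stack B is a plain Nim stack of size 7, so its Grundy value is 7.
By the Sprague-Grundy theorem, the Grundy value of a sum of independent games is the XOR of the component values.
Combined value = 0 XOR 7 = 7.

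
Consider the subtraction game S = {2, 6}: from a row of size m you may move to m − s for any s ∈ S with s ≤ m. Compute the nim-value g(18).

Build the Grundy sequence with g(k) = mex{g(k−s) : s ∈ {2, 6}, s ≤ k}:
k:     0  1  2  3  4  5  6  7  8  9 10 11 12 13 14 15 16 17 18
g(k):  0  0  1  1  0  0  1  1  0  0  1  1  0  0  1  1  0  0  1
So g(18) = 1.

1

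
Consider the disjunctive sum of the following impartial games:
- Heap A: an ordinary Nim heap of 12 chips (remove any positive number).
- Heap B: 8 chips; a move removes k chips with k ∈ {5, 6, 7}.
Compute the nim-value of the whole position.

Heap A is a plain Nim heap of size 12, so its Grundy value is 12.
Grundy values for heap B (subtraction set {5, 6, 7}):
g(0) = mex{} = 0
g(1) = mex{} = 0
g(2) = mex{} = 0
g(3) = mex{} = 0
g(4) = mex{} = 0
g(5) = mex{0} = 1
g(6) = mex{0} = 1
g(7) = mex{0} = 1
g(8) = mex{0} = 1
So g(8) = 1.
The value of a disjunctive sum is the nim-sum of the parts.
Combined value = 12 ⊕ 1 = 13.

13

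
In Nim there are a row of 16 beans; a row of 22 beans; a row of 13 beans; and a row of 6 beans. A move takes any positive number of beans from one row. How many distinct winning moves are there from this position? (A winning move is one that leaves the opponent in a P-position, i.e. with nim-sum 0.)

Nim-sum: 16 ⊕ 22 ⊕ 13 ⊕ 6 = 13.
The overall nim-sum is X = 13. A row of size p has a winning move iff p XOR X < p (reduce it to p XOR X).
  16: 16 XOR 13 = 29 ≥ 16 — no move.
  22: 22 XOR 13 = 27 ≥ 22 — no move.
  13: 13 XOR 13 = 0 < 13 — winning move (to 0).
  6: 6 XOR 13 = 11 ≥ 6 — no move.
That gives 1 winning move.

1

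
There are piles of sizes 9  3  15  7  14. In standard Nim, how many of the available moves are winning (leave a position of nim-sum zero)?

Nim-sum: 9 XOR 3 XOR 15 XOR 7 XOR 14 = 12.
The overall nim-sum is X = 12. A pile of size p has a winning move iff p XOR X < p (reduce it to p XOR X).
  9: 9 XOR 12 = 5 < 9 — winning move (to 5).
  3: 3 XOR 12 = 15 ≥ 3 — no move.
  15: 15 XOR 12 = 3 < 15 — winning move (to 3).
  7: 7 XOR 12 = 11 ≥ 7 — no move.
  14: 14 XOR 12 = 2 < 14 — winning move (to 2).
That gives 3 winning moves.

3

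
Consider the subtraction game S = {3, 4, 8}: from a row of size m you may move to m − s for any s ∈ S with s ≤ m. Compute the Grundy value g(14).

0

Build the Grundy sequence with g(k) = mex{g(k−s) : s ∈ {3, 4, 8}, s ≤ k}:
k:     0  1  2  3  4  5  6  7  8  9 10 11 12 13 14
g(k):  0  0  0  1  1  1  2  0  2  3  1  3  0  0  0
So g(14) = 0.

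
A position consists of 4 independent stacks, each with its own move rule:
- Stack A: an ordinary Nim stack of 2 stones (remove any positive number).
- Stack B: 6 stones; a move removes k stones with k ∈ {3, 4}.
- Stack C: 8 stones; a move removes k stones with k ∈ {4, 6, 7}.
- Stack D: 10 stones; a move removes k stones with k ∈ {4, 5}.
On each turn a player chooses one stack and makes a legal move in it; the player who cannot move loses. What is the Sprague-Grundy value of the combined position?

2

Stack A is a plain Nim stack of size 2, so its Grundy value is 2.
Build the Grundy sequence for stack B with g(k) = mex{g(k−s) : s ∈ {3, 4}, s ≤ k}:
g(0) = mex{} = 0
g(1) = mex{} = 0
g(2) = mex{} = 0
g(3) = mex{0} = 1
g(4) = mex{0} = 1
g(5) = mex{0} = 1
g(6) = mex{0,1} = 2
So g(6) = 2.
For stack C, compute g(0), g(1), … with moves {4, 6, 7}:
k:     0  1  2  3  4  5  6  7  8
g(k):  0  0  0  0  1  1  1  1  2
So g(8) = 2.
Grundy values for stack D (subtraction set {4, 5}):
g(0) = mex{} = 0
g(1) = mex{} = 0
g(2) = mex{} = 0
g(3) = mex{} = 0
g(4) = mex{0} = 1
g(5) = mex{0} = 1
g(6) = mex{0} = 1
g(7) = mex{0} = 1
g(8) = mex{0,1} = 2
g(9) = mex{1} = 0
g(10) = mex{1} = 0
So g(10) = 0.
By the Sprague-Grundy theorem, the Grundy value of a sum of independent games is the XOR of the component values.
Combined value = 2 XOR 2 XOR 2 XOR 0 = 2.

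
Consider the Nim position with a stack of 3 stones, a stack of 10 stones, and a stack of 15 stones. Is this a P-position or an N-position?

N-position

Compute the nim-sum pairwise:
3 XOR 10 = 9
9 XOR 15 = 6
The nim-sum is 6 ≠ 0, so this is an N-position: the player to move can win.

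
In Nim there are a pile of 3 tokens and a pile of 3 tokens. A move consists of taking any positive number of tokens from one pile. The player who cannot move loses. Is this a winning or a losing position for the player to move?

Losing position

Compute the nim-sum pairwise:
3 XOR 3 = 0
The nim-sum is 0, so this is a P-position: the player to move is in a losing position under optimal play.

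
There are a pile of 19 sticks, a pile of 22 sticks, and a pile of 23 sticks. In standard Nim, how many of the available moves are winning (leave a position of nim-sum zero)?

Write each in binary and XOR column by column:
  10011  (19)
  10110  (22)
  10111  (23)
  -----
  10010  (18)
The overall nim-sum is X = 18. A pile of size p has a winning move iff p XOR X < p (reduce it to p XOR X).
  19: 19 XOR 18 = 1 < 19 — winning move (to 1).
  22: 22 XOR 18 = 4 < 22 — winning move (to 4).
  23: 23 XOR 18 = 5 < 23 — winning move (to 5).
That gives 3 winning moves.

3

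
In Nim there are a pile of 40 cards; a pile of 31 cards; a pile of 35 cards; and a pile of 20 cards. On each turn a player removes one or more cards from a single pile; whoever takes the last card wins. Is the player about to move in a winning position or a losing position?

Losing position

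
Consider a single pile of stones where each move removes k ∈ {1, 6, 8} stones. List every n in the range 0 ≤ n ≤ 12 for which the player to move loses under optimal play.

Compute g(0), g(1), … for moves {1, 6, 8}:
g(0) = mex{} = 0
g(1) = mex{0} = 1
g(2) = mex{1} = 0
g(3) = mex{0} = 1
g(4) = mex{1} = 0
g(5) = mex{0} = 1
g(6) = mex{0,1} = 2
g(7) = mex{1,2} = 0
g(8) = mex{0} = 1
g(9) = mex{1} = 0
g(10) = mex{0} = 1
g(11) = mex{1} = 0
g(12) = mex{0,2} = 1
The P-positions (g = 0) in 0..12 are 0, 2, 4, 7, 9, 11.

0, 2, 4, 7, 9, 11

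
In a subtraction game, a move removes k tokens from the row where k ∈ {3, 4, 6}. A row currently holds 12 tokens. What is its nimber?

1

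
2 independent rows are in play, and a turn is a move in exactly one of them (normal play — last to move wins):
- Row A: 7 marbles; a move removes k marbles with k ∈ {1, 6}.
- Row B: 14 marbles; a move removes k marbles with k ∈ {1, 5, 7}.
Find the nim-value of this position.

0

For row A, compute g(0), g(1), … with moves {1, 6}:
k:     0  1  2  3  4  5  6  7
g(k):  0  1  0  1  0  1  2  0
So g(7) = 0.
For row B, compute g(0), g(1), … with moves {1, 5, 7}:
k:     0  1  2  3  4  5  6  7  8  9 10 11 12 13 14
g(k):  0  1  0  1  0  1  0  1  0  1  0  1  0  1  0
So g(14) = 0.
By the Sprague-Grundy theorem, the Grundy value of a sum of independent games is the XOR of the component values.
Combined value = 0 XOR 0 = 0.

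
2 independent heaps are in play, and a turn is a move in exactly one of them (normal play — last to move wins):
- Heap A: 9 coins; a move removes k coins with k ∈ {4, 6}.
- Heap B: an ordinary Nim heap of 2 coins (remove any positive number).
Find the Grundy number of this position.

Build the Grundy sequence for heap A with g(k) = mex{g(k−s) : s ∈ {4, 6}, s ≤ k}:
k:     0  1  2  3  4  5  6  7  8  9
g(k):  0  0  0  0  1  1  1  1  2  2
So g(9) = 2.
Heap B is a plain Nim heap of size 2, so its Grundy value is 2.
By the Sprague-Grundy theorem, the Grundy value of a sum of independent games is the XOR of the component values.
Combined value = 2 ⊕ 2 = 0.

0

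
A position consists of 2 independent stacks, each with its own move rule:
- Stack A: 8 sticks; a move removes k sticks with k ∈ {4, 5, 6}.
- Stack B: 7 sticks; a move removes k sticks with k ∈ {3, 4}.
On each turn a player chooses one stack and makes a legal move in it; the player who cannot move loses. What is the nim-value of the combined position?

Grundy values for stack A (subtraction set {4, 5, 6}):
g(0) = mex{} = 0
g(1) = mex{} = 0
g(2) = mex{} = 0
g(3) = mex{} = 0
g(4) = mex{0} = 1
g(5) = mex{0} = 1
g(6) = mex{0} = 1
g(7) = mex{0} = 1
g(8) = mex{0,1} = 2
So g(8) = 2.
Build the Grundy sequence for stack B with g(k) = mex{g(k−s) : s ∈ {3, 4}, s ≤ k}:
g(0) = mex{} = 0
g(1) = mex{} = 0
g(2) = mex{} = 0
g(3) = mex{0} = 1
g(4) = mex{0} = 1
g(5) = mex{0} = 1
g(6) = mex{0,1} = 2
g(7) = mex{1} = 0
So g(7) = 0.
By the Sprague-Grundy theorem, the Grundy value of a sum of independent games is the XOR of the component values.
Combined value = 2 XOR 0 = 2.

2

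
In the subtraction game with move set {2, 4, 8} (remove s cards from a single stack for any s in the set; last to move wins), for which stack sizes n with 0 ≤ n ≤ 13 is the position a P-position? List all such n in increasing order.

0, 1, 6, 7, 12, 13

Grundy values for subtraction set {2, 4, 8}:
g(0) = mex{} = 0
g(1) = mex{} = 0
g(2) = mex{0} = 1
g(3) = mex{0} = 1
g(4) = mex{0,1} = 2
g(5) = mex{0,1} = 2
g(6) = mex{1,2} = 0
g(7) = mex{1,2} = 0
g(8) = mex{0,2} = 1
g(9) = mex{0,2} = 1
g(10) = mex{0,1} = 2
g(11) = mex{0,1} = 2
g(12) = mex{1,2} = 0
g(13) = mex{1,2} = 0
The P-positions (g = 0) in 0..13 are 0, 1, 6, 7, 12, 13.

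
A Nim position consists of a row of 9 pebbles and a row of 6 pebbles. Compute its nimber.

Nim-sum: 9 ⊕ 6 = 15.

15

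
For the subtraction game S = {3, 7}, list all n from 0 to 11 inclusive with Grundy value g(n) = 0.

0, 1, 2, 6, 10, 11

Grundy values for subtraction set {3, 7}:
k:     0  1  2  3  4  5  6  7  8  9 10 11
g(k):  0  0  0  1  1  1  0  2  2  1  0  0
The P-positions (g = 0) in 0..11 are 0, 1, 2, 6, 10, 11.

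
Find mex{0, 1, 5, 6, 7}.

2

The values 0, 1 are all present; 2 is the first non-negative integer missing from the set.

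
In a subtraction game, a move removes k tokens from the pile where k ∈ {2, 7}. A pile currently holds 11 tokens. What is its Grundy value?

Compute g(0), g(1), … for moves {2, 7}:
k:     0  1  2  3  4  5  6  7  8  9 10 11
g(k):  0  0  1  1  0  0  1  1  2  0  0  1
So g(11) = 1.

1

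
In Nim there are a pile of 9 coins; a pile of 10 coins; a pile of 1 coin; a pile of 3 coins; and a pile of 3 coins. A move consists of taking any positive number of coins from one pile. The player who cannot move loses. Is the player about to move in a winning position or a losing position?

Winning position

In binary:
  1001  (9)
  1010  (10)
  0001  (1)
  0011  (3)
  0011  (3)
  ----
  0010  (2)
The nim-sum is 2 ≠ 0, so this is an N-position: the player to move can win.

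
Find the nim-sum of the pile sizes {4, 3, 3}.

4

Nim-sum: 4 ⊕ 3 ⊕ 3 = 4.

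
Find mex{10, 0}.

0 is in the set but 1 is not, so the mex is 1.

1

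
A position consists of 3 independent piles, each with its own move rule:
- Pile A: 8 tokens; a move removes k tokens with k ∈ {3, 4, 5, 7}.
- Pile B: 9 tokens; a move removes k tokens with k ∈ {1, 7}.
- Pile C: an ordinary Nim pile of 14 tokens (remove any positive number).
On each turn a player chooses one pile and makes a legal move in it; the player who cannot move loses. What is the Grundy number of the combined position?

For pile A, compute g(0), g(1), … with moves {3, 4, 5, 7}:
k:     0  1  2  3  4  5  6  7  8
g(k):  0  0  0  1  1  1  2  2  2
So g(8) = 2.
Build the Grundy sequence for pile B with g(k) = mex{g(k−s) : s ∈ {1, 7}, s ≤ k}:
k:     0  1  2  3  4  5  6  7  8  9
g(k):  0  1  0  1  0  1  0  1  0  1
So g(9) = 1.
Pile C is a plain Nim pile of size 14, so its Grundy value is 14.
The value of a disjunctive sum is the nim-sum of the parts.
Combined value = 2 ⊕ 1 ⊕ 14 = 13.

13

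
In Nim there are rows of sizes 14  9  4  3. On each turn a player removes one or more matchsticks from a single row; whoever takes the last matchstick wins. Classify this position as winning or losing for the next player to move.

Losing position

Compute the nim-sum pairwise:
14 ⊕ 9 = 7
7 ⊕ 4 = 3
3 ⊕ 3 = 0
The nim-sum is 0, so this is a P-position: the player to move is in a losing position under optimal play.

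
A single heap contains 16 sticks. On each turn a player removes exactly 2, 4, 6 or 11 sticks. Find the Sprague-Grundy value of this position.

0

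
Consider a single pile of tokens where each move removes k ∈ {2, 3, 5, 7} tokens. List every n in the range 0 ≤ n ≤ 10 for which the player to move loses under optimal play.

0, 1, 9, 10

Compute g(0), g(1), … for moves {2, 3, 5, 7}:
k:     0  1  2  3  4  5  6  7  8  9 10
g(k):  0  0  1  1  2  2  3  3  4  0  0
The P-positions (g = 0) in 0..10 are 0, 1, 9, 10.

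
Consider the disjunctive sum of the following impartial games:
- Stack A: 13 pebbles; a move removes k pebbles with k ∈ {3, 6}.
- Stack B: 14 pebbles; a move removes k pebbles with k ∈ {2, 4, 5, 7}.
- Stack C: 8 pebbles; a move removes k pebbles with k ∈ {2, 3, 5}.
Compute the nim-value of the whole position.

Build the Grundy sequence for stack A with g(k) = mex{g(k−s) : s ∈ {3, 6}, s ≤ k}:
k:     0  1  2  3  4  5  6  7  8  9 10 11 12 13
g(k):  0  0  0  1  1  1  2  2  2  0  0  0  1  1
So g(13) = 1.
Build the Grundy sequence for stack B with g(k) = mex{g(k−s) : s ∈ {2, 4, 5, 7}, s ≤ k}:
g(0) = mex{} = 0
g(1) = mex{} = 0
g(2) = mex{0} = 1
g(3) = mex{0} = 1
g(4) = mex{0,1} = 2
g(5) = mex{0,1} = 2
g(6) = mex{0,1,2} = 3
g(7) = mex{0,1,2} = 3
g(8) = mex{0,1,2,3} = 4
g(9) = mex{1,2,3} = 0
g(10) = mex{1,2,3,4} = 0
g(11) = mex{0,2,3} = 1
g(12) = mex{0,2,3,4} = 1
g(13) = mex{0,1,3,4} = 2
g(14) = mex{0,1,3} = 2
So g(14) = 2.
Grundy values for stack C (subtraction set {2, 3, 5}):
g(0) = mex{} = 0
g(1) = mex{} = 0
g(2) = mex{0} = 1
g(3) = mex{0} = 1
g(4) = mex{0,1} = 2
g(5) = mex{0,1} = 2
g(6) = mex{0,1,2} = 3
g(7) = mex{1,2} = 0
g(8) = mex{1,2,3} = 0
So g(8) = 0.
By the Sprague-Grundy theorem, the Grundy value of a sum of independent games is the XOR of the component values.
Combined value = 1 XOR 2 XOR 0 = 3.

3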